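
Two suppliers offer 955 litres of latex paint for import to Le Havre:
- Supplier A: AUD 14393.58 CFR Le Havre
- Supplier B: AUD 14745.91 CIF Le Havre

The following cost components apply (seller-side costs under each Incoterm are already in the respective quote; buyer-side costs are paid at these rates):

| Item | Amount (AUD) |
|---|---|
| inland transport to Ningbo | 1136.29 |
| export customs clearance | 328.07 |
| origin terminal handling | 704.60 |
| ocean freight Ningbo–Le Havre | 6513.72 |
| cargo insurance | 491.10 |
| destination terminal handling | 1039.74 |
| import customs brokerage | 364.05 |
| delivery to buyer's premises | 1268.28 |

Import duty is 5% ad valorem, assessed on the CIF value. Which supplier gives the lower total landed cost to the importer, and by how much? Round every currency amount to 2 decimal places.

Supplier A (CFR):
CIF value = CFR price + insurance = 14393.58 + 491.10 = 14884.68
Import duty = 14884.68 × 5% = 744.23
Buyer bears (A): 491.10 + 1039.74 + 364.05 + 1268.28 = 3163.17
Landed cost (A) = invoice 14393.58 + 3163.17 + duty 744.23 = 18300.98
Supplier B (CIF):
The CIF price already equals the CIF value: 14745.91
Import duty = 14745.91 × 5% = 737.30
Buyer bears (B): 1039.74 + 364.05 + 1268.28 = 2672.07
Landed cost (B) = invoice 14745.91 + 2672.07 + duty 737.30 = 18155.28
Difference = |18300.98 − 18155.28| = 145.70

Supplier B is cheaper by AUD 145.70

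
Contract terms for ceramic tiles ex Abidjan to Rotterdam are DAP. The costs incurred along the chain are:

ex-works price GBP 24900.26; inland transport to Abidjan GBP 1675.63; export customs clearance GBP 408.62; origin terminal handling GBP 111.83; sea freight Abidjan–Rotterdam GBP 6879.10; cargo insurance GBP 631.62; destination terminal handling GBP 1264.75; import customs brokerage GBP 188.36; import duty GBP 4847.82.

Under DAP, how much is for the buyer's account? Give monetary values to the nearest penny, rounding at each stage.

Buyer's account: GBP 5036.18

DAP: the seller bears all costs to the named destination except import duty and clearance.
Seller's account: goods 24900.26 + inland to port 1675.63 + export clearance 408.62 + origin terminal 111.83 + freight 6879.10 + insurance 631.62 + destination terminal 1264.75 = 35871.81
Buyer's account: brokerage 188.36 + duty 4847.82 = 5036.18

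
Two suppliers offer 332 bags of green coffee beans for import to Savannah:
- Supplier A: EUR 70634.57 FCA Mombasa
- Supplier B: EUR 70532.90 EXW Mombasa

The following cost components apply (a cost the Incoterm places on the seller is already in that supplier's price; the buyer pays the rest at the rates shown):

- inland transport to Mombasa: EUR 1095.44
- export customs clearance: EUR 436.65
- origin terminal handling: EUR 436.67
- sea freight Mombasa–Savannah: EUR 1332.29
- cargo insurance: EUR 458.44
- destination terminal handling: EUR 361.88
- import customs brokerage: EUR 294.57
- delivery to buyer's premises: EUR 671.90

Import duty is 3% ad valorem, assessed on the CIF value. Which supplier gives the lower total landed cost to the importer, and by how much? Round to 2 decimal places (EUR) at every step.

Supplier A is cheaper by EUR 1473.33

Supplier A (FCA):
CIF value = FCA price + origin terminal + freight + insurance = 70634.57 + 436.67 + 1332.29 + 458.44 = 72861.97
Import duty = 72861.97 × 3% = 2185.86
Buyer bears (A): 436.67 + 1332.29 + 458.44 + 361.88 + 294.57 + 671.90 = 3555.75
Landed cost (A) = invoice 70634.57 + 3555.75 + duty 2185.86 = 76376.18
Supplier B (EXW):
CIF value = EXW price + inland to port + export clearance + origin terminal + freight + insurance = 70532.90 + 1095.44 + 436.65 + 436.67 + 1332.29 + 458.44 = 74292.39
Import duty = 74292.39 × 3% = 2228.77
Buyer bears (B): 1095.44 + 436.65 + 436.67 + 1332.29 + 458.44 + 361.88 + 294.57 + 671.90 = 5087.84
Landed cost (B) = invoice 70532.90 + 5087.84 + duty 2228.77 = 77849.51
Difference = |76376.18 − 77849.51| = 1473.33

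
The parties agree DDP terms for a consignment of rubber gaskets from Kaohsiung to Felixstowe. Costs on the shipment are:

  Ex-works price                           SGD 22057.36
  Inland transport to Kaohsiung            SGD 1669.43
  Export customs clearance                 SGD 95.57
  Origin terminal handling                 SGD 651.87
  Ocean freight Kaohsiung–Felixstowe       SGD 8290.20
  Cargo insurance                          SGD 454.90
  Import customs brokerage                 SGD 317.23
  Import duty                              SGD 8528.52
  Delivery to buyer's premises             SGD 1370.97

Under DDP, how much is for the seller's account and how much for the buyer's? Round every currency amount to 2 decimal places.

Seller: SGD 43436.05; buyer: SGD 0.00

DDP: the seller bears all costs including import duty.
Seller's account: goods 22057.36 + inland to port 1669.43 + export clearance 95.57 + origin terminal 651.87 + freight 8290.20 + insurance 454.90 + brokerage 317.23 + duty 8528.52 + delivery 1370.97 = 43436.05
Buyer's account: 0.00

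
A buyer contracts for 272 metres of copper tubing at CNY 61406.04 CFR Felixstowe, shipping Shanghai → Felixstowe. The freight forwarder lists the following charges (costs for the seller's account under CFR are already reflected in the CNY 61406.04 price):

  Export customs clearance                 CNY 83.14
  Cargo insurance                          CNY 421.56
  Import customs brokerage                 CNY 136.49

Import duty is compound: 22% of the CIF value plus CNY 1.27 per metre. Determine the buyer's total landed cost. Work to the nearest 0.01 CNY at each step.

CFR: the seller pays costs through ocean freight to the destination port, but not insurance.
Already in the invoice (seller's account under CFR): export clearance — exclude.
CIF value = CFR price + insurance = 61406.04 + 421.56 = 61827.60
Ad valorem component: 61827.60 × 22% = 13602.07
Specific component: 272 × 1.27 = 345.44
Import duty = 13602.07 + 345.44 = 13947.51
Buyer bears: insurance 421.56 + brokerage 136.49 + duty 13947.51 = 14505.56
Landed cost = invoice 61406.04 + 14505.56 = 75911.60

Total landed cost: CNY 75911.60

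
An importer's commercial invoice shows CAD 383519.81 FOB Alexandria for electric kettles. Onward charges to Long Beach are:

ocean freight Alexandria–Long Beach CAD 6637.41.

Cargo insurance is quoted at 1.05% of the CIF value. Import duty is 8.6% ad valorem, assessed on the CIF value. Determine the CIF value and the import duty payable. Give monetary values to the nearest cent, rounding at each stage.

Let C be the CIF value. C = FOB price + freight + 1.05% × C
C − 1.05% × C = 383519.81 + 6637.41
0.9895 × C = 390157.22
C = 390157.22 / 0.9895 = 394297.34
Insurance premium = 1.05% × 394297.34 = 4140.12
Import duty = 394297.34 × 8.6% = 33909.57

CIF value: CAD 394297.34; import duty: CAD 33909.57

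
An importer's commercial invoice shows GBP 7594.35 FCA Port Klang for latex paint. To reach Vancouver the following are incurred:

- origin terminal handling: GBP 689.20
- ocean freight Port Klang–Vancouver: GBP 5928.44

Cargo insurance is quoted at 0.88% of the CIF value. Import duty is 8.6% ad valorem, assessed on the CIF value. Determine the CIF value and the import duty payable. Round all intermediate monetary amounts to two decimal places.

CIF value: GBP 14338.17; import duty: GBP 1233.08

Let C be the CIF value. C = FCA price + pre-shipment costs + freight + 0.88% × C
C − 0.88% × C = 7594.35 + 689.20 + 5928.44
0.9912 × C = 14211.99
C = 14211.99 / 0.9912 = 14338.17
Insurance premium = 0.88% × 14338.17 = 126.18
Import duty = 14338.17 × 8.6% = 1233.08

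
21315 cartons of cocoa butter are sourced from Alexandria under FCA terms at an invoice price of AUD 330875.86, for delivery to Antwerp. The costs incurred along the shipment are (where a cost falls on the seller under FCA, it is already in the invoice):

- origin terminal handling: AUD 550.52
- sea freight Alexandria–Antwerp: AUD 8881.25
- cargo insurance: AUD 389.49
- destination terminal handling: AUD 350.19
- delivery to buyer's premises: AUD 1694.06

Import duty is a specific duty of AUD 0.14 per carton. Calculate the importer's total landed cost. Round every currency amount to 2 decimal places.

FCA: the seller delivers export-cleared goods to the carrier; the buyer bears costs from that point.
CIF value = FCA price + origin terminal + freight + insurance = 330875.86 + 550.52 + 8881.25 + 389.49 = 340697.12
Import duty = 21315 × 0.14 = 2984.10
Buyer bears: origin terminal 550.52 + freight 8881.25 + insurance 389.49 + destination terminal 350.19 + delivery 1694.06 + duty 2984.10 = 14849.61
Landed cost = invoice 330875.86 + 14849.61 = 345725.47

Total landed cost: AUD 345725.47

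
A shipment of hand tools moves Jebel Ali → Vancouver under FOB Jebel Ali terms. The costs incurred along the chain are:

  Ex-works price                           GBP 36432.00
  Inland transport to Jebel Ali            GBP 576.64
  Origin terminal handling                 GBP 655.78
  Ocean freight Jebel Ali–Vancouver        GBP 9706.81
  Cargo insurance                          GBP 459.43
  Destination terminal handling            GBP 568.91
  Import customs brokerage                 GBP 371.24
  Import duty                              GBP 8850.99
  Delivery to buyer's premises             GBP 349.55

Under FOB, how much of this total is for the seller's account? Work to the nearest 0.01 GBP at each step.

FOB: the seller bears costs until goods are on board at the origin port; the buyer bears freight, insurance and all costs thereafter.
Seller's account: goods 36432.00 + inland to port 576.64 + origin terminal 655.78 = 37664.42
Buyer's account: freight 9706.81 + insurance 459.43 + destination terminal 568.91 + brokerage 371.24 + duty 8850.99 + delivery 349.55 = 20306.93

Seller's account: GBP 37664.42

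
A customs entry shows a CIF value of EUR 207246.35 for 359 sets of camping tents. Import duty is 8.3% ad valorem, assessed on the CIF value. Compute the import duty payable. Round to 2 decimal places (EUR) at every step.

Import duty: EUR 17201.45

Import duty = 207246.35 × 8.3% = 17201.45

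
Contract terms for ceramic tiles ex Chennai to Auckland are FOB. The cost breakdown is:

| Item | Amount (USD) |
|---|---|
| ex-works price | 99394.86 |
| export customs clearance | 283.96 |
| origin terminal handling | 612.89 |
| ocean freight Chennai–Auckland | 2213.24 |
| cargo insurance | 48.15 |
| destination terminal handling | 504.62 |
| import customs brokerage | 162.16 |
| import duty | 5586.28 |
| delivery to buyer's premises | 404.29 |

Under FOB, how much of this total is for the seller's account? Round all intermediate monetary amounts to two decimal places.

Seller's account: USD 100291.71

FOB: the seller bears costs until goods are on board at the origin port; the buyer bears freight, insurance and all costs thereafter.
Seller's account: goods 99394.86 + export clearance 283.96 + origin terminal 612.89 = 100291.71
Buyer's account: freight 2213.24 + insurance 48.15 + destination terminal 504.62 + brokerage 162.16 + duty 5586.28 + delivery 404.29 = 8918.74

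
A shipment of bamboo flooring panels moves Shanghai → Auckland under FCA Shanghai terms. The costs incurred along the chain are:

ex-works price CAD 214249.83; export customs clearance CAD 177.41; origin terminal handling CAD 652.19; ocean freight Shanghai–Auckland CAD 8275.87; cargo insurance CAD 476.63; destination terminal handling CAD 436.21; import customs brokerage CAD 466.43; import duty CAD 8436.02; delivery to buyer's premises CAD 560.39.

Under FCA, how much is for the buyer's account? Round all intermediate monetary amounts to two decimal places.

FCA: the seller delivers export-cleared goods to the carrier; the buyer bears costs from that point.
Seller's account: goods 214249.83 + export clearance 177.41 = 214427.24
Buyer's account: origin terminal 652.19 + freight 8275.87 + insurance 476.63 + destination terminal 436.21 + brokerage 466.43 + duty 8436.02 + delivery 560.39 = 19303.74

Buyer's account: CAD 19303.74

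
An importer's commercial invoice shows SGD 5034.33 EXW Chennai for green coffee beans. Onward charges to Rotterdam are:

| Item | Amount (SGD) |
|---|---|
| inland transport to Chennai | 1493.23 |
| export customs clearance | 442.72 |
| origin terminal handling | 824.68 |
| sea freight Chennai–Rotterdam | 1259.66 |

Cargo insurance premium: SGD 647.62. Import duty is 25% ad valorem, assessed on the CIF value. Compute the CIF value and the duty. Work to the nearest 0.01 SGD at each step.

CIF value: SGD 9702.24; import duty: SGD 2425.56

CIF = EXW price + pre-shipment costs + freight + insurance
CIF = 5034.33 + 1493.23 + 442.72 + 824.68 + 1259.66 + 647.62 = 9702.24
Import duty = 9702.24 × 25% = 2425.56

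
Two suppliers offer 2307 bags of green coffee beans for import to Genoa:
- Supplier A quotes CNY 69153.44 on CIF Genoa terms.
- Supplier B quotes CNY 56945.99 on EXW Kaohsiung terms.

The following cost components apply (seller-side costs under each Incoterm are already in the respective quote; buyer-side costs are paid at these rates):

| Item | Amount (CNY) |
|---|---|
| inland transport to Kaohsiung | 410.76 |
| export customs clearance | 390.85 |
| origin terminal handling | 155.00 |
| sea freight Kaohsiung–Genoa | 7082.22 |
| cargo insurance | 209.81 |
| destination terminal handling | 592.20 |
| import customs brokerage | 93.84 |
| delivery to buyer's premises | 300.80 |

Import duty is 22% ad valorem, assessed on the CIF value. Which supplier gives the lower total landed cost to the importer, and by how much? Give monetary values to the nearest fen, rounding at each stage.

Supplier B is cheaper by CNY 4829.75

Supplier A (CIF):
The CIF price already equals the CIF value: 69153.44
Import duty = 69153.44 × 22% = 15213.76
Buyer bears (A): 592.20 + 93.84 + 300.80 = 986.84
Landed cost (A) = invoice 69153.44 + 986.84 + duty 15213.76 = 85354.04
Supplier B (EXW):
CIF value = EXW price + inland to port + export clearance + origin terminal + freight + insurance = 56945.99 + 410.76 + 390.85 + 155.00 + 7082.22 + 209.81 = 65194.63
Import duty = 65194.63 × 22% = 14342.82
Buyer bears (B): 410.76 + 390.85 + 155.00 + 7082.22 + 209.81 + 592.20 + 93.84 + 300.80 = 9235.48
Landed cost (B) = invoice 56945.99 + 9235.48 + duty 14342.82 = 80524.29
Difference = |85354.04 − 80524.29| = 4829.75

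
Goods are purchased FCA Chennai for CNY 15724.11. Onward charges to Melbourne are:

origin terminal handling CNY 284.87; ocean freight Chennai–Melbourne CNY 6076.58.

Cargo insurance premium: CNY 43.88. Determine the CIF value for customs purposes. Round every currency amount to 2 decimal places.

CIF value: CNY 22129.44

CIF = FCA price + pre-shipment costs + freight + insurance
CIF = 15724.11 + 284.87 + 6076.58 + 43.88 = 22129.44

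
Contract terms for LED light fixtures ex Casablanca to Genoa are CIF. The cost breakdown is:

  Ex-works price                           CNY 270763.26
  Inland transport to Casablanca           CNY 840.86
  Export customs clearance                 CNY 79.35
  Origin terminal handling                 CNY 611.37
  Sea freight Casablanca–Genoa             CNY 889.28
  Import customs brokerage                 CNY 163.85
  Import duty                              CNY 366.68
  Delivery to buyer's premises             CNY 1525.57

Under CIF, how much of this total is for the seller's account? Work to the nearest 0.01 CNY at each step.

Seller's account: CNY 273184.12

CIF: the seller pays costs through ocean freight and marine insurance to the destination port.
Seller's account: goods 270763.26 + inland to port 840.86 + export clearance 79.35 + origin terminal 611.37 + freight 889.28 = 273184.12
Buyer's account: brokerage 163.85 + duty 366.68 + delivery 1525.57 = 2056.10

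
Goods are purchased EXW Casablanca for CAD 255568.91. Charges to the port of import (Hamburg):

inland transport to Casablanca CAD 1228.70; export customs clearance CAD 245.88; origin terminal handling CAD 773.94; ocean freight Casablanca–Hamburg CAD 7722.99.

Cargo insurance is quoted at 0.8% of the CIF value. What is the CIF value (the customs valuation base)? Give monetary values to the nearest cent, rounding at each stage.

CIF value: CAD 267681.88

Let C be the CIF value. C = EXW price + pre-shipment costs + freight + 0.8% × C
C − 0.8% × C = 255568.91 + 1228.70 + 245.88 + 773.94 + 7722.99
0.992 × C = 265540.42
C = 265540.42 / 0.992 = 267681.88
Insurance premium = 0.8% × 267681.88 = 2141.46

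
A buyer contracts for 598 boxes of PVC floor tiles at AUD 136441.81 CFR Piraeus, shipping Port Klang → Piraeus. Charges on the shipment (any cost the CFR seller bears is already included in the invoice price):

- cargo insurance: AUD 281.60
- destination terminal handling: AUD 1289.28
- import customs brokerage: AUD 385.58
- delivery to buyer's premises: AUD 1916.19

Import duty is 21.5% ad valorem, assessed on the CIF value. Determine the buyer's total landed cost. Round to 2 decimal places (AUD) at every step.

Total landed cost: AUD 169709.99

CFR: the seller pays costs through ocean freight to the destination port, but not insurance.
CIF value = CFR price + insurance = 136441.81 + 281.60 = 136723.41
Import duty = 136723.41 × 21.5% = 29395.53
Buyer bears: insurance 281.60 + destination terminal 1289.28 + brokerage 385.58 + delivery 1916.19 + duty 29395.53 = 33268.18
Landed cost = invoice 136441.81 + 33268.18 = 169709.99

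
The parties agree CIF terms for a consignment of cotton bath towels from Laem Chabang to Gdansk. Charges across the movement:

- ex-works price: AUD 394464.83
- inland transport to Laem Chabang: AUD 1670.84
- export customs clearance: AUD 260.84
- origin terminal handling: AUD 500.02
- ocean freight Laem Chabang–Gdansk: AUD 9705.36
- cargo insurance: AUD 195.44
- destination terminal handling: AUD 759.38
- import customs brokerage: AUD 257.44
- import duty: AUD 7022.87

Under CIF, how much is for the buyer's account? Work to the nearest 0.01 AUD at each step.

CIF: the seller pays costs through ocean freight and marine insurance to the destination port.
Seller's account: goods 394464.83 + inland to port 1670.84 + export clearance 260.84 + origin terminal 500.02 + freight 9705.36 + insurance 195.44 = 406797.33
Buyer's account: destination terminal 759.38 + brokerage 257.44 + duty 7022.87 = 8039.69

Buyer's account: AUD 8039.69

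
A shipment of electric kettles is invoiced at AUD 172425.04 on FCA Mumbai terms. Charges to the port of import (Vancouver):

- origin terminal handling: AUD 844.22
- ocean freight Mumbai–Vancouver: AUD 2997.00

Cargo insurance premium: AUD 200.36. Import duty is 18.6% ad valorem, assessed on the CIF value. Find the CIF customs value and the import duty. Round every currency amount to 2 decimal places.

CIF value: AUD 176466.62; import duty: AUD 32822.79

CIF = FCA price + pre-shipment costs + freight + insurance
CIF = 172425.04 + 844.22 + 2997.00 + 200.36 = 176466.62
Import duty = 176466.62 × 18.6% = 32822.79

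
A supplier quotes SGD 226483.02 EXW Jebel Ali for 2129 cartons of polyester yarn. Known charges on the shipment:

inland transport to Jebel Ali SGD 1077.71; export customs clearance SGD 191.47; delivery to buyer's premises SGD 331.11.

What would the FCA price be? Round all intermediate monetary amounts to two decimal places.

FCA price: SGD 227752.20

Not relevant to the conversion: delivery — on the buyer under both terms; not part of either seller's price.
From EXW to FCA, the seller additionally bears: inland to port, export clearance.
FCA price = 226483.02 + 1077.71 + 191.47 = 227752.20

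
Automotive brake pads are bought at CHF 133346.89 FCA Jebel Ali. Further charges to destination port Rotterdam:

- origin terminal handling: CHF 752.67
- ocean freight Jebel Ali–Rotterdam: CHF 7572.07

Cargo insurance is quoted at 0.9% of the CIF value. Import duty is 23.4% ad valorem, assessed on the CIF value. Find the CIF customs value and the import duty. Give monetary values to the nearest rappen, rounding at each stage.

CIF value: CHF 142958.25; import duty: CHF 33452.23

Let C be the CIF value. C = FCA price + pre-shipment costs + freight + 0.9% × C
C − 0.9% × C = 133346.89 + 752.67 + 7572.07
0.991 × C = 141671.63
C = 141671.63 / 0.991 = 142958.25
Insurance premium = 0.9% × 142958.25 = 1286.62
Import duty = 142958.25 × 23.4% = 33452.23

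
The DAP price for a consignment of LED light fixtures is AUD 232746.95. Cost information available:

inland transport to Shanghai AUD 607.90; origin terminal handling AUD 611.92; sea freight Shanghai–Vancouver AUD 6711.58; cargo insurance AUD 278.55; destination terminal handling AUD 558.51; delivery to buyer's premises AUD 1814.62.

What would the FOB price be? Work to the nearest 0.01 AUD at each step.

Not relevant to the conversion: inland to port, origin terminal — on the seller under both DAP and FOB; already in the DAP price and stays in the FOB price.
From DAP to FOB, the seller no longer bears: freight, insurance, destination terminal, delivery.
FOB price = 232746.95 − 6711.58 − 278.55 − 558.51 − 1814.62 = 223383.69

FOB price: AUD 223383.69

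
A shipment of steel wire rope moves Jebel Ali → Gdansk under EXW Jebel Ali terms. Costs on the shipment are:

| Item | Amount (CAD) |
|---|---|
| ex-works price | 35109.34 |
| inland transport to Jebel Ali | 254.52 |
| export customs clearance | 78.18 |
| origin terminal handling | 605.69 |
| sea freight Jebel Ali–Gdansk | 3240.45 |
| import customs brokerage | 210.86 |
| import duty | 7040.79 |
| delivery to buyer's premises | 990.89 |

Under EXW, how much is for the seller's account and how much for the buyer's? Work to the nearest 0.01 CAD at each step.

EXW: the seller makes goods available at their premises; the buyer bears all onward costs.
Seller's account: goods 35109.34 = 35109.34
Buyer's account: inland to port 254.52 + export clearance 78.18 + origin terminal 605.69 + freight 3240.45 + brokerage 210.86 + duty 7040.79 + delivery 990.89 = 12421.38

Seller: CAD 35109.34; buyer: CAD 12421.38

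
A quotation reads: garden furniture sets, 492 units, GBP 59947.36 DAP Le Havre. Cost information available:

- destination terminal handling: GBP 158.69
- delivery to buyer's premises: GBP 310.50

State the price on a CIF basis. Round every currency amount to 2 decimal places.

CIF price: GBP 59478.17

From DAP to CIF, the seller no longer bears: destination terminal, delivery.
CIF price = 59947.36 − 158.69 − 310.50 = 59478.17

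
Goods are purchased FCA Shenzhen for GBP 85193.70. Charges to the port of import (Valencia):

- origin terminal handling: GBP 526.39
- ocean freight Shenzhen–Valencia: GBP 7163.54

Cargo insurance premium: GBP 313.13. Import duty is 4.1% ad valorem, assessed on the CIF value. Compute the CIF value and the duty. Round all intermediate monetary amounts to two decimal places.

CIF value: GBP 93196.76; import duty: GBP 3821.07

CIF = FCA price + pre-shipment costs + freight + insurance
CIF = 85193.70 + 526.39 + 7163.54 + 313.13 = 93196.76
Import duty = 93196.76 × 4.1% = 3821.07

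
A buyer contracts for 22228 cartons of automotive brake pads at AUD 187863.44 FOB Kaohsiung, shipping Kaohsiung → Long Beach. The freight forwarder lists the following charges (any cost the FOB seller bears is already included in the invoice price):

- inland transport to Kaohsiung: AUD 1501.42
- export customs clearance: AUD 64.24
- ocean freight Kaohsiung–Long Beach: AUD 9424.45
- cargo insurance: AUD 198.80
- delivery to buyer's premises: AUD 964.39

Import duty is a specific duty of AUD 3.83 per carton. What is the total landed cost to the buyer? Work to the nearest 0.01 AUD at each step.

Total landed cost: AUD 283584.32

FOB: the seller bears costs until goods are on board at the origin port; the buyer bears freight, insurance and all costs thereafter.
Already in the invoice (seller's account under FOB): inland to port, export clearance — exclude.
CIF value = FOB price + freight + insurance = 187863.44 + 9424.45 + 198.80 = 197486.69
Import duty = 22228 × 3.83 = 85133.24
Buyer bears: freight 9424.45 + insurance 198.80 + delivery 964.39 + duty 85133.24 = 95720.88
Landed cost = invoice 187863.44 + 95720.88 = 283584.32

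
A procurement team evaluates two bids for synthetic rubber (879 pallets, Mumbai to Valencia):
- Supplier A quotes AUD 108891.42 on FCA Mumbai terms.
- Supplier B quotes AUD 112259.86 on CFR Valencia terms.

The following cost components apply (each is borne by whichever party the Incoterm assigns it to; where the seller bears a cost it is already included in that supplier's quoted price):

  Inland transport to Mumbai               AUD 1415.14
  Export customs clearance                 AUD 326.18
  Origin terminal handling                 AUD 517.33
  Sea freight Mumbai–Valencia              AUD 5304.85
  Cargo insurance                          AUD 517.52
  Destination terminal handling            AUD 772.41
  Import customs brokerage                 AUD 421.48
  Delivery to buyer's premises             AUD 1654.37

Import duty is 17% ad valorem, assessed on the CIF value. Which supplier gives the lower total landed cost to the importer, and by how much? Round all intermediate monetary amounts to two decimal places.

Supplier A (FCA):
CIF value = FCA price + origin terminal + freight + insurance = 108891.42 + 517.33 + 5304.85 + 517.52 = 115231.12
Import duty = 115231.12 × 17% = 19589.29
Buyer bears (A): 517.33 + 5304.85 + 517.52 + 772.41 + 421.48 + 1654.37 = 9187.96
Landed cost (A) = invoice 108891.42 + 9187.96 + duty 19589.29 = 137668.67
Supplier B (CFR):
CIF value = CFR price + insurance = 112259.86 + 517.52 = 112777.38
Import duty = 112777.38 × 17% = 19172.15
Buyer bears (B): 517.52 + 772.41 + 421.48 + 1654.37 = 3365.78
Landed cost (B) = invoice 112259.86 + 3365.78 + duty 19172.15 = 134797.79
Difference = |137668.67 − 134797.79| = 2870.88

Supplier B is cheaper by AUD 2870.88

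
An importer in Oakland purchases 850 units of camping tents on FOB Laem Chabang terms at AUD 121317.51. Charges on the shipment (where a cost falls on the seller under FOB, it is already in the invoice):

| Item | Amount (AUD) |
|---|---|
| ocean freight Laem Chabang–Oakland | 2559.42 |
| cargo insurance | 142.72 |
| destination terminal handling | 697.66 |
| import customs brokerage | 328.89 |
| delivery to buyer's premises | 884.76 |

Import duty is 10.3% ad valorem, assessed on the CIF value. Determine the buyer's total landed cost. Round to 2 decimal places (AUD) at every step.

FOB: the seller bears costs until goods are on board at the origin port; the buyer bears freight, insurance and all costs thereafter.
CIF value = FOB price + freight + insurance = 121317.51 + 2559.42 + 142.72 = 124019.65
Import duty = 124019.65 × 10.3% = 12774.02
Buyer bears: freight 2559.42 + insurance 142.72 + destination terminal 697.66 + brokerage 328.89 + delivery 884.76 + duty 12774.02 = 17387.47
Landed cost = invoice 121317.51 + 17387.47 = 138704.98

Total landed cost: AUD 138704.98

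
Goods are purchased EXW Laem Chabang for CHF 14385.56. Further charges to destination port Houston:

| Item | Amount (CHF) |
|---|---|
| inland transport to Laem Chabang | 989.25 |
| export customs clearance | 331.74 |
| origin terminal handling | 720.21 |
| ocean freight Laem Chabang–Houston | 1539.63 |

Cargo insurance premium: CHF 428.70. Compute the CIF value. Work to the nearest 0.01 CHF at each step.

CIF = EXW price + pre-shipment costs + freight + insurance
CIF = 14385.56 + 989.25 + 331.74 + 720.21 + 1539.63 + 428.70 = 18395.09

CIF value: CHF 18395.09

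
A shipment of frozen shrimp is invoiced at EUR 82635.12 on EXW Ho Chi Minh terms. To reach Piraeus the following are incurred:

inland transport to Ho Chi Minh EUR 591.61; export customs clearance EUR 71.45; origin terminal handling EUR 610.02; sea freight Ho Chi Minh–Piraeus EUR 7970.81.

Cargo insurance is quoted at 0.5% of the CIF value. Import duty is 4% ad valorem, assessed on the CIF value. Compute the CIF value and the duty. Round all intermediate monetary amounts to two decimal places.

Let C be the CIF value. C = EXW price + pre-shipment costs + freight + 0.5% × C
C − 0.5% × C = 82635.12 + 591.61 + 71.45 + 610.02 + 7970.81
0.995 × C = 91879.01
C = 91879.01 / 0.995 = 92340.71
Insurance premium = 0.5% × 92340.71 = 461.70
Import duty = 92340.71 × 4% = 3693.63

CIF value: EUR 92340.71; import duty: EUR 3693.63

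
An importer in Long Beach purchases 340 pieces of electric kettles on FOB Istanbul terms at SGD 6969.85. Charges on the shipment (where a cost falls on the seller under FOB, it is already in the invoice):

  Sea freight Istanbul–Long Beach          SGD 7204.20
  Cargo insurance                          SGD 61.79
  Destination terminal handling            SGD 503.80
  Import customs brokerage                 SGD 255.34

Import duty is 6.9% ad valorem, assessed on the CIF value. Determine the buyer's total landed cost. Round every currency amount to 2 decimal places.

Total landed cost: SGD 15977.25

FOB: the seller bears costs until goods are on board at the origin port; the buyer bears freight, insurance and all costs thereafter.
CIF value = FOB price + freight + insurance = 6969.85 + 7204.20 + 61.79 = 14235.84
Import duty = 14235.84 × 6.9% = 982.27
Buyer bears: freight 7204.20 + insurance 61.79 + destination terminal 503.80 + brokerage 255.34 + duty 982.27 = 9007.40
Landed cost = invoice 6969.85 + 9007.40 = 15977.25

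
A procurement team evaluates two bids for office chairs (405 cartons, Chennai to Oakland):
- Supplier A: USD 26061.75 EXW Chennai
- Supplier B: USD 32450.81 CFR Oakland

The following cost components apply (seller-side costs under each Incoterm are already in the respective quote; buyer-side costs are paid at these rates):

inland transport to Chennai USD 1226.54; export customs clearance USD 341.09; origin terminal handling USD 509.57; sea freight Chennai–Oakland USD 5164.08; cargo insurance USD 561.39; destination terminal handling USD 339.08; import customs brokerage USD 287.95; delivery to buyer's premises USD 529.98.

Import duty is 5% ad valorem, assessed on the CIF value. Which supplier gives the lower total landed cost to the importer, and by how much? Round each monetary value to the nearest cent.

Supplier B is cheaper by USD 894.83

Supplier A (EXW):
CIF value = EXW price + inland to port + export clearance + origin terminal + freight + insurance = 26061.75 + 1226.54 + 341.09 + 509.57 + 5164.08 + 561.39 = 33864.42
Import duty = 33864.42 × 5% = 1693.22
Buyer bears (A): 1226.54 + 341.09 + 509.57 + 5164.08 + 561.39 + 339.08 + 287.95 + 529.98 = 8959.68
Landed cost (A) = invoice 26061.75 + 8959.68 + duty 1693.22 = 36714.65
Supplier B (CFR):
CIF value = CFR price + insurance = 32450.81 + 561.39 = 33012.20
Import duty = 33012.20 × 5% = 1650.61
Buyer bears (B): 561.39 + 339.08 + 287.95 + 529.98 = 1718.40
Landed cost (B) = invoice 32450.81 + 1718.40 + duty 1650.61 = 35819.82
Difference = |36714.65 − 35819.82| = 894.83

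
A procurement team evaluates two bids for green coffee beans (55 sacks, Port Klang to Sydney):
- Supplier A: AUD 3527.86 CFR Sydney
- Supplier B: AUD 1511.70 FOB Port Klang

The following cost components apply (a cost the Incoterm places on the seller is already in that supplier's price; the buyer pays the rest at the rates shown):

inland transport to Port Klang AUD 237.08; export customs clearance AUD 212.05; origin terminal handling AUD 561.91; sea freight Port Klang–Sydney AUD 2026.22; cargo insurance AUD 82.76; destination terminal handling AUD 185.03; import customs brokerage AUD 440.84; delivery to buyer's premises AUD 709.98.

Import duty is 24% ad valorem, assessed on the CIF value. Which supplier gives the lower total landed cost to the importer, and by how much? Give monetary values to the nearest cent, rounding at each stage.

Supplier A is cheaper by AUD 12.47

Supplier A (CFR):
CIF value = CFR price + insurance = 3527.86 + 82.76 = 3610.62
Import duty = 3610.62 × 24% = 866.55
Buyer bears (A): 82.76 + 185.03 + 440.84 + 709.98 = 1418.61
Landed cost (A) = invoice 3527.86 + 1418.61 + duty 866.55 = 5813.02
Supplier B (FOB):
CIF value = FOB price + freight + insurance = 1511.70 + 2026.22 + 82.76 = 3620.68
Import duty = 3620.68 × 24% = 868.96
Buyer bears (B): 2026.22 + 82.76 + 185.03 + 440.84 + 709.98 = 3444.83
Landed cost (B) = invoice 1511.70 + 3444.83 + duty 868.96 = 5825.49
Difference = |5813.02 − 5825.49| = 12.47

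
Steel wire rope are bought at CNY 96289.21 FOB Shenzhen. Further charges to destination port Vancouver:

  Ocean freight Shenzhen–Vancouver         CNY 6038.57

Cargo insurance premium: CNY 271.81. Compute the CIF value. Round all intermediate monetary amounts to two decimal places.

CIF = FOB price + freight + insurance
CIF = 96289.21 + 6038.57 + 271.81 = 102599.59

CIF value: CNY 102599.59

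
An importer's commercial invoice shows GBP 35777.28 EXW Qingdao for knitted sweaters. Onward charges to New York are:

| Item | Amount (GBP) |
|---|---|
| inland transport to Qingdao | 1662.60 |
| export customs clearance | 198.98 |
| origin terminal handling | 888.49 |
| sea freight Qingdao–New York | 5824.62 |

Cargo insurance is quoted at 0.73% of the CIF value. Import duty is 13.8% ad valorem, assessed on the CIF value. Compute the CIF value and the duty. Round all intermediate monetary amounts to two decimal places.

CIF value: GBP 44678.12; import duty: GBP 6165.58

Let C be the CIF value. C = EXW price + pre-shipment costs + freight + 0.73% × C
C − 0.73% × C = 35777.28 + 1662.60 + 198.98 + 888.49 + 5824.62
0.9927 × C = 44351.97
C = 44351.97 / 0.9927 = 44678.12
Insurance premium = 0.73% × 44678.12 = 326.15
Import duty = 44678.12 × 13.8% = 6165.58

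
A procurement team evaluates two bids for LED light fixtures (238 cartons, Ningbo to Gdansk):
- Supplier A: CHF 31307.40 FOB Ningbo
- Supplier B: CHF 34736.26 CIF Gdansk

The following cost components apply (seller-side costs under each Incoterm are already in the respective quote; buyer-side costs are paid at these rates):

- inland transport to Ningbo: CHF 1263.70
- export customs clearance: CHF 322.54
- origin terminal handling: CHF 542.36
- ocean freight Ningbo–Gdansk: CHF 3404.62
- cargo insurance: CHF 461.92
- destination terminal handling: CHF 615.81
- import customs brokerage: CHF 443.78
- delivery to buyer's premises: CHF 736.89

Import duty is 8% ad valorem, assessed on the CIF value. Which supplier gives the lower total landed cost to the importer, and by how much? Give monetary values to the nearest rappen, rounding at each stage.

Supplier A (FOB):
CIF value = FOB price + freight + insurance = 31307.40 + 3404.62 + 461.92 = 35173.94
Import duty = 35173.94 × 8% = 2813.92
Buyer bears (A): 3404.62 + 461.92 + 615.81 + 443.78 + 736.89 = 5663.02
Landed cost (A) = invoice 31307.40 + 5663.02 + duty 2813.92 = 39784.34
Supplier B (CIF):
The CIF price already equals the CIF value: 34736.26
Import duty = 34736.26 × 8% = 2778.90
Buyer bears (B): 615.81 + 443.78 + 736.89 = 1796.48
Landed cost (B) = invoice 34736.26 + 1796.48 + duty 2778.90 = 39311.64
Difference = |39784.34 − 39311.64| = 472.70

Supplier B is cheaper by CHF 472.70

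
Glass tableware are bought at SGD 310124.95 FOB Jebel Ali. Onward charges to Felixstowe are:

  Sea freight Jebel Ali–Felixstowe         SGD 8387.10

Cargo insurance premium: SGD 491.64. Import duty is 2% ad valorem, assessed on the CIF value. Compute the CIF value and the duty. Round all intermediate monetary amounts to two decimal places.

CIF value: SGD 319003.69; import duty: SGD 6380.07

CIF = FOB price + freight + insurance
CIF = 310124.95 + 8387.10 + 491.64 = 319003.69
Import duty = 319003.69 × 2% = 6380.07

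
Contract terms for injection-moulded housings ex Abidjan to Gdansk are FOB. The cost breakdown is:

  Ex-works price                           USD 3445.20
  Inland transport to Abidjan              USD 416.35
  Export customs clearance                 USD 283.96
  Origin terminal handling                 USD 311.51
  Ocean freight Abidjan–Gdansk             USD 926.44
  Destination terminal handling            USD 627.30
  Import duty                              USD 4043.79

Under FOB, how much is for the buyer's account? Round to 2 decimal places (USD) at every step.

Buyer's account: USD 5597.53

FOB: the seller bears costs until goods are on board at the origin port; the buyer bears freight, insurance and all costs thereafter.
Seller's account: goods 3445.20 + inland to port 416.35 + export clearance 283.96 + origin terminal 311.51 = 4457.02
Buyer's account: freight 926.44 + destination terminal 627.30 + duty 4043.79 = 5597.53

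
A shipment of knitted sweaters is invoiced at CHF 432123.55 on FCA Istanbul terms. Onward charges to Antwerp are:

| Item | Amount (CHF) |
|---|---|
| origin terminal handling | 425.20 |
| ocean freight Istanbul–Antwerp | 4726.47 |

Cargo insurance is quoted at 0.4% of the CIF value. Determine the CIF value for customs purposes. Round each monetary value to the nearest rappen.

Let C be the CIF value. C = FCA price + pre-shipment costs + freight + 0.4% × C
C − 0.4% × C = 432123.55 + 425.20 + 4726.47
0.996 × C = 437275.22
C = 437275.22 / 0.996 = 439031.35
Insurance premium = 0.4% × 439031.35 = 1756.13

CIF value: CHF 439031.35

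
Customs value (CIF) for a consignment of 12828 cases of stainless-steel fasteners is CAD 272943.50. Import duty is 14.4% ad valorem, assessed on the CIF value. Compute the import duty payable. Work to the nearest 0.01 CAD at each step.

Import duty: CAD 39303.86

Import duty = 272943.50 × 14.4% = 39303.86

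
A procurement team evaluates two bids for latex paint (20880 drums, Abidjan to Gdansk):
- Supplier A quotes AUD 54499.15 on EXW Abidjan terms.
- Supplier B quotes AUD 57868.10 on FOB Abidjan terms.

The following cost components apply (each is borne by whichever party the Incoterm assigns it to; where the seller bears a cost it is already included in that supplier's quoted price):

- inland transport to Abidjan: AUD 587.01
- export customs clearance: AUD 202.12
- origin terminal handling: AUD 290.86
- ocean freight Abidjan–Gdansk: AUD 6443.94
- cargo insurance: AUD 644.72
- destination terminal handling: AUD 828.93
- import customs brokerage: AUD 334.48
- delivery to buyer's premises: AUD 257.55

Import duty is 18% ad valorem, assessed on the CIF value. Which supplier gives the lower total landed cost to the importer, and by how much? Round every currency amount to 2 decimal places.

Supplier A (EXW):
CIF value = EXW price + inland to port + export clearance + origin terminal + freight + insurance = 54499.15 + 587.01 + 202.12 + 290.86 + 6443.94 + 644.72 = 62667.80
Import duty = 62667.80 × 18% = 11280.20
Buyer bears (A): 587.01 + 202.12 + 290.86 + 6443.94 + 644.72 + 828.93 + 334.48 + 257.55 = 9589.61
Landed cost (A) = invoice 54499.15 + 9589.61 + duty 11280.20 = 75368.96
Supplier B (FOB):
CIF value = FOB price + freight + insurance = 57868.10 + 6443.94 + 644.72 = 64956.76
Import duty = 64956.76 × 18% = 11692.22
Buyer bears (B): 6443.94 + 644.72 + 828.93 + 334.48 + 257.55 = 8509.62
Landed cost (B) = invoice 57868.10 + 8509.62 + duty 11692.22 = 78069.94
Difference = |75368.96 − 78069.94| = 2700.98

Supplier A is cheaper by AUD 2700.98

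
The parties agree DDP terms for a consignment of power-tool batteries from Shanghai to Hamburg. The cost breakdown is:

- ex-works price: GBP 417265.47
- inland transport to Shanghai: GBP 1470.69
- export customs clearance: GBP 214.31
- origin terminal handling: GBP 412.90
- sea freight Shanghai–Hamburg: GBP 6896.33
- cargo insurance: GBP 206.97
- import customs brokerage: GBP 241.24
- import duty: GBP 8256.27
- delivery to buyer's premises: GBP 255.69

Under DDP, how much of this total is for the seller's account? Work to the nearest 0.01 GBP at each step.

DDP: the seller bears all costs including import duty.
Seller's account: goods 417265.47 + inland to port 1470.69 + export clearance 214.31 + origin terminal 412.90 + freight 6896.33 + insurance 206.97 + brokerage 241.24 + duty 8256.27 + delivery 255.69 = 435219.87
Buyer's account: 0.00

Seller's account: GBP 435219.87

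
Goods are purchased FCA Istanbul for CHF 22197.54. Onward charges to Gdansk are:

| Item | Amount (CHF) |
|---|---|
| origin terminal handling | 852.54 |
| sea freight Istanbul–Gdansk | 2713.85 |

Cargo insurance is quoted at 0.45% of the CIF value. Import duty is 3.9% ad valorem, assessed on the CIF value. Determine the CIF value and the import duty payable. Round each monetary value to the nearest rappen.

Let C be the CIF value. C = FCA price + pre-shipment costs + freight + 0.45% × C
C − 0.45% × C = 22197.54 + 852.54 + 2713.85
0.9955 × C = 25763.93
C = 25763.93 / 0.9955 = 25880.39
Insurance premium = 0.45% × 25880.39 = 116.46
Import duty = 25880.39 × 3.9% = 1009.34

CIF value: CHF 25880.39; import duty: CHF 1009.34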